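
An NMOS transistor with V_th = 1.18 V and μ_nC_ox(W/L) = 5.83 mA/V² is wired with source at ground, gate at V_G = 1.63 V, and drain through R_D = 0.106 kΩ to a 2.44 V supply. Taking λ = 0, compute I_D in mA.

V_GS = V_G = 1.63 V, so V_ov = 1.63 − 1.18 = 0.45 V.
Assume saturation: I_D = ½ k_n V_ov² = 0.5 × 5.83 × 0.45² = 0.59 mA, giving V_DS = V_DD − I_D R_D = 2.44 − 0.59 × 0.106 = 2.38 V.
V_DS = 2.38 V ≥ V_ov = 0.45 V, confirming saturation.

I_D = 0.590 mA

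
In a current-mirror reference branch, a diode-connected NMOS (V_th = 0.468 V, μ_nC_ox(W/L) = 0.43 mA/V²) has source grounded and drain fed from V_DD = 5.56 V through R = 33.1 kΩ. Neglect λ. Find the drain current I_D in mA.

With gate tied to drain, V_GS = V_DS ≥ V_GS − V_th, so the device is in saturation.
KCL at the drain: ½ k_n (V_GS − V_th)² = (V_DD − V_GS)/R.
Let x = V_GS − 0.468. Then 7.12 x² + x − 5.092 = 0, giving x = 0.779 V (positive root), so V_GS = 1.25 V.
I_D = (V_DD − V_GS)/R = (5.56 − 1.25) / 33.1 = 0.13 mA.

I_D = 0.130 mA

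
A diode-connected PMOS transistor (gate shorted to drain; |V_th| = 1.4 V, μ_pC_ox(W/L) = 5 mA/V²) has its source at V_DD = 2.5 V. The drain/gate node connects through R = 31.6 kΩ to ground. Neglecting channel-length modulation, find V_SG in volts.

V_SG = 1.51 V

With gate tied to drain, V_SG = V_SD ≥ V_SG − |V_th|, so the device is in saturation.
KCL at the drain: ½ k_p (V_SG − |V_th|)² = (V_DD − V_SG)/R.
Let x = V_SG − 1.4. Then 79 x² + x − 1.1 = 0, giving x = 0.112 V (positive root), so V_SG = 1.51 V.
I_D = (V_DD − V_SG)/R = (2.5 − 1.51) / 31.6 = 0.0313 mA.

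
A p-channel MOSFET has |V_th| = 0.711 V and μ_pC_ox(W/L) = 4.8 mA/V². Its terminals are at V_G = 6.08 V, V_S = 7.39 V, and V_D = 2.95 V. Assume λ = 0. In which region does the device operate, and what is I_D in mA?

V_SG = V_S − V_G = 7.39 − 6.08 = 1.31 V; V_SD = V_S − V_D = 7.39 − 2.95 = 4.44 V.
V_ov = V_SG − |V_th| = 1.31 − 0.711 = 0.599 V.
Since V_SD = 4.44 V ≥ V_ov = 0.599 V, the device is in saturation.
I_D = ½ k_p V_ov² = 0.5 × 4.8 × 0.599² = 0.861 mA.

Saturation; I_D = 0.861 mA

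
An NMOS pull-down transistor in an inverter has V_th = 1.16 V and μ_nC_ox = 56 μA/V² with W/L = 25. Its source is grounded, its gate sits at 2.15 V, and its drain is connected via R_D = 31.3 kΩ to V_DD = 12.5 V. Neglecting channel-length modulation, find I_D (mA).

V_GS = V_G = 2.15 V, so V_ov = 2.15 − 1.16 = 0.99 V.
k_n = μ_nC_ox · (W/L) = 1.4 mA/V².
Assume saturation: I_D = ½ k_n V_ov² = 0.5 × 1.4 × 0.99² = 0.686 mA, giving V_DS = V_DD − I_D R_D = 12.5 − 0.686 × 31.3 = -8.97 V.
But -8.97 V < V_ov = 0.99 V, so the device is actually in triode.
In triode I_D = k_n[V_ov V_DS − ½ V_DS²] and I_D = (V_DD − V_DS)/R_D. Equating: 21.9 V_DS² − 44.38 V_DS + 12.5 = 0, giving V_DS = 0.338 V (the root below V_ov).
I_D = (12.5 − 0.338) / 31.3 = 0.389 mA.

I_D = 0.389 mA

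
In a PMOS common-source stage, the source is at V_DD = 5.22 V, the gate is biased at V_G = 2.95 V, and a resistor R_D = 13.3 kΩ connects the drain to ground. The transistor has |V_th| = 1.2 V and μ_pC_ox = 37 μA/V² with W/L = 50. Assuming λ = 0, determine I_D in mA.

I_D = 0.377 mA

V_SG = V_DD − V_G = 5.22 − 2.95 = 2.27 V, so V_ov = 2.27 − 1.2 = 1.07 V.
k_p = μ_pC_ox · (W/L) = 1.85 mA/V².
Assume saturation: I_D = ½ k_p V_ov² = 0.5 × 1.85 × 1.07² = 1.06 mA, giving V_SD = V_DD − I_D R_D = 5.22 − 1.06 × 13.3 = -8.87 V.
But -8.87 V < V_ov = 1.07 V, so the device is actually in triode.
In triode I_D = k_p[V_ov V_SD − ½ V_SD²] and I_D = (V_DD − V_SD)/R_D. Equating: 12.3 V_SD² − 27.33 V_SD + 5.22 = 0, giving V_SD = 0.211 V (the root below V_ov).
I_D = (5.22 − 0.211) / 13.3 = 0.377 mA.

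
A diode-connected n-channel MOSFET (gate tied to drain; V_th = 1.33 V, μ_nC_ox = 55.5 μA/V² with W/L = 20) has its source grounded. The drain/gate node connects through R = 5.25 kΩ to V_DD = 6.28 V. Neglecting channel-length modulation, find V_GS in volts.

With gate tied to drain, V_GS = V_DS ≥ V_GS − V_th, so the device is in saturation.
k_n = μ_nC_ox · (W/L) = 1.11 mA/V².
KCL at the drain: ½ k_n (V_GS − V_th)² = (V_DD − V_GS)/R.
Let x = V_GS − 1.33. Then 2.91 x² + x − 4.95 = 0, giving x = 1.14 V (positive root), so V_GS = 2.47 V.
I_D = (V_DD − V_GS)/R = (6.28 − 2.47) / 5.25 = 0.725 mA.

V_GS = 2.47 V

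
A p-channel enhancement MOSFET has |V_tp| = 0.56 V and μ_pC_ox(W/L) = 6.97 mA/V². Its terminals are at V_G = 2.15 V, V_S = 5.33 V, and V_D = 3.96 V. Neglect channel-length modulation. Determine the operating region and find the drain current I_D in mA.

Triode; I_D = 18.5 mA

V_SG = V_S − V_G = 5.33 − 2.15 = 3.18 V; V_SD = V_S − V_D = 5.33 − 3.96 = 1.37 V.
V_ov = V_SG − |V_tp| = 3.18 − 0.56 = 2.62 V.
Since V_SD = 1.37 V < V_ov = 2.62 V, the device is in the triode region.
I_D = k_p [V_ov · V_SD − ½ V_SD²] = 6.97 × [2.62 × 1.37 − 0.5 × 1.37²] = 18.5 mA.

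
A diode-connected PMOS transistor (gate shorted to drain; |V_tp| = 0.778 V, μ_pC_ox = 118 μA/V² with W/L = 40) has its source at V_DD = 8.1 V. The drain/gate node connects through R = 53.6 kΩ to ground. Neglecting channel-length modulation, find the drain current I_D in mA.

I_D = 0.132 mA

With gate tied to drain, V_SG = V_SD ≥ V_SG − |V_tp|, so the device is in saturation.
k_p = μ_pC_ox · (W/L) = 4.72 mA/V².
KCL at the drain: ½ k_p (V_SG − |V_tp|)² = (V_DD − V_SG)/R.
Let x = V_SG − 0.778. Then 126 x² + x − 7.322 = 0, giving x = 0.237 V (positive root), so V_SG = 1.01 V.
I_D = (V_DD − V_SG)/R = (8.1 − 1.01) / 53.6 = 0.132 mA.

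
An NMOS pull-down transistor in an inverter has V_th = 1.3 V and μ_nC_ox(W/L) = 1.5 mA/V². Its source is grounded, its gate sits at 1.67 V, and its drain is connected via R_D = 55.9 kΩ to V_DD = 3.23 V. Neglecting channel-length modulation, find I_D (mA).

I_D = 0.0556 mA

V_GS = V_G = 1.67 V, so V_ov = 1.67 − 1.3 = 0.37 V.
Assume saturation: I_D = ½ k_n V_ov² = 0.5 × 1.5 × 0.37² = 0.103 mA, giving V_DS = V_DD − I_D R_D = 3.23 − 0.103 × 55.9 = -2.51 V.
But -2.51 V < V_ov = 0.37 V, so the device is actually in triode.
In triode I_D = k_n[V_ov V_DS − ½ V_DS²] and I_D = (V_DD − V_DS)/R_D. Equating: 41.9 V_DS² − 32.02 V_DS + 3.23 = 0, giving V_DS = 0.12 V (the root below V_ov).
I_D = (3.23 − 0.12) / 55.9 = 0.0556 mA.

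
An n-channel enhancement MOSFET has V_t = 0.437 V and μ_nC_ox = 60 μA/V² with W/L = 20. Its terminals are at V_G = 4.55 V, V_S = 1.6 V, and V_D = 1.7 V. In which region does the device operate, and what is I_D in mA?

Triode; I_D = 0.296 mA

V_GS = V_G − V_S = 4.55 − 1.6 = 2.95 V; V_DS = V_D − V_S = 1.7 − 1.6 = 0.1 V.
k_n = μ_nC_ox · (W/L) = 1.2 mA/V².
V_ov = V_GS − V_t = 2.95 − 0.437 = 2.51 V.
Since V_DS = 0.1 V < V_ov = 2.51 V, the device is in the triode region.
I_D = k_n [V_ov · V_DS − ½ V_DS²] = 1.2 × [2.51 × 0.1 − 0.5 × 0.1²] = 0.296 mA.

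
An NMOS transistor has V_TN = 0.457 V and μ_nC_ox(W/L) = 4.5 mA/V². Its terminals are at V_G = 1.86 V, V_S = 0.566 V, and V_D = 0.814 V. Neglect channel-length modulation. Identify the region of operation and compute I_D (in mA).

Triode; I_D = 0.796 mA

V_GS = V_G − V_S = 1.86 − 0.566 = 1.29 V; V_DS = V_D − V_S = 0.814 − 0.566 = 0.248 V.
V_ov = V_GS − V_TN = 1.29 − 0.457 = 0.837 V.
Since V_DS = 0.248 V < V_ov = 0.837 V, the device is in the triode region.
I_D = k_n [V_ov · V_DS − ½ V_DS²] = 4.5 × [0.837 × 0.248 − 0.5 × 0.248²] = 0.796 mA.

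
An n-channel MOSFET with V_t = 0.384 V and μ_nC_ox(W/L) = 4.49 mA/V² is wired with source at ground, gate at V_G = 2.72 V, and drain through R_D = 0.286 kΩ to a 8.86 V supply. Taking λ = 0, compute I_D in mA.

I_D = 12.3 mA

V_GS = V_G = 2.72 V, so V_ov = 2.72 − 0.384 = 2.34 V.
Assume saturation: I_D = ½ k_n V_ov² = 0.5 × 4.49 × 2.34² = 12.3 mA, giving V_DS = V_DD − I_D R_D = 8.86 − 12.3 × 0.286 = 5.36 V.
V_DS = 5.36 V ≥ V_ov = 2.34 V, confirming saturation.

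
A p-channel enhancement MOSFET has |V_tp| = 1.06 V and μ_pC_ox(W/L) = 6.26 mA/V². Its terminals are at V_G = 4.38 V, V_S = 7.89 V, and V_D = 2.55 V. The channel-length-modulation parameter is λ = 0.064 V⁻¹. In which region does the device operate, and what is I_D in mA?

V_SG = V_S − V_G = 7.89 − 4.38 = 3.51 V; V_SD = V_S − V_D = 7.89 − 2.55 = 5.34 V.
V_ov = V_SG − |V_tp| = 3.51 − 1.06 = 2.45 V.
Since V_SD = 5.34 V ≥ V_ov = 2.45 V, the device is in saturation.
I_D = ½ k_p V_ov² (1 + λ V_SD) = 0.5 × 6.26 × 2.45² × (1 + 0.064 × 5.34) = 25.2 mA.

Saturation; I_D = 25.2 mA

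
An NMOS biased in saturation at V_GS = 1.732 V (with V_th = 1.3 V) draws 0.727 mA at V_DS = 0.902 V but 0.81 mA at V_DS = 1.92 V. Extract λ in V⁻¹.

With V_GS fixed, I_D ∝ (1 + λ V_DS) in saturation, so I_D2/I_D1 = (1 + λ V_DS2)/(1 + λ V_DS1).
0.81/0.727 = 1.114 = (1 + 1.92 λ)/(1 + 0.902 λ).
Solving: λ (I_D1 V_DS2 − I_D2 V_DS1) = I_D2 − I_D1, so λ = (0.81 − 0.727) / (0.727 × 1.92 − 0.81 × 0.902) = 0.083 / 0.665 = 0.125 V⁻¹.

λ = 0.125 V⁻¹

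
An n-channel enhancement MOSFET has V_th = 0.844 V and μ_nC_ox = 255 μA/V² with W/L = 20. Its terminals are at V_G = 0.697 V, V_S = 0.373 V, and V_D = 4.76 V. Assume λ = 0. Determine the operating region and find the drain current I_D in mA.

V_GS = V_G − V_S = 0.697 − 0.373 = 0.324 V; V_DS = V_D − V_S = 4.76 − 0.373 = 4.39 V.
V_GS = 0.324 V < V_th = 0.844 V, so the transistor is in cutoff.

Cutoff; I_D = 0 mA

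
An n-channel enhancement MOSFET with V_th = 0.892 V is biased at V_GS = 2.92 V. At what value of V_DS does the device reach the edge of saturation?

V_DS,sat = 2.03 V

The boundary between triode and saturation is V_DS = V_GS − V_th = V_ov.
V_ov = 2.92 − 0.892 = 2.03 V.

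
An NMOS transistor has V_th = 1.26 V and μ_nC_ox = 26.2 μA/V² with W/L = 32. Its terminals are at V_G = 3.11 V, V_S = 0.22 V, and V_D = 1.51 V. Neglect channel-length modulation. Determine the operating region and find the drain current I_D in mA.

Triode; I_D = 1.07 mA

V_GS = V_G − V_S = 3.11 − 0.22 = 2.89 V; V_DS = V_D − V_S = 1.51 − 0.22 = 1.29 V.
k_n = μ_nC_ox · (W/L) = 0.8384 mA/V².
V_ov = V_GS − V_th = 2.89 − 1.26 = 1.63 V.
Since V_DS = 1.29 V < V_ov = 1.63 V, the device is in the triode region.
I_D = k_n [V_ov · V_DS − ½ V_DS²] = 0.8384 × [1.63 × 1.29 − 0.5 × 1.29²] = 1.07 mA.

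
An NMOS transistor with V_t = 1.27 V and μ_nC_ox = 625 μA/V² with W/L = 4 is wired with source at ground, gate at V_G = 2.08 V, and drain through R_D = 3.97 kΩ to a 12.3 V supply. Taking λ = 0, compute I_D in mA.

I_D = 0.820 mA

V_GS = V_G = 2.08 V, so V_ov = 2.08 − 1.27 = 0.81 V.
k_n = μ_nC_ox · (W/L) = 2.5 mA/V².
Assume saturation: I_D = ½ k_n V_ov² = 0.5 × 2.5 × 0.81² = 0.82 mA, giving V_DS = V_DD − I_D R_D = 12.3 − 0.82 × 3.97 = 9.04 V.
V_DS = 9.04 V ≥ V_ov = 0.81 V, confirming saturation.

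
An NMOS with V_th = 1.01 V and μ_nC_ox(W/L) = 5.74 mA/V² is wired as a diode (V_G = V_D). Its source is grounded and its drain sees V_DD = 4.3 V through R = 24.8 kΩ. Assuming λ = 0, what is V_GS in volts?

With gate tied to drain, V_GS = V_DS ≥ V_GS − V_th, so the device is in saturation.
KCL at the drain: ½ k_n (V_GS − V_th)² = (V_DD − V_GS)/R.
Let x = V_GS − 1.01. Then 71.2 x² + x − 3.29 = 0, giving x = 0.208 V (positive root), so V_GS = 1.22 V.
I_D = (V_DD − V_GS)/R = (4.3 − 1.22) / 24.8 = 0.124 mA.

V_GS = 1.22 V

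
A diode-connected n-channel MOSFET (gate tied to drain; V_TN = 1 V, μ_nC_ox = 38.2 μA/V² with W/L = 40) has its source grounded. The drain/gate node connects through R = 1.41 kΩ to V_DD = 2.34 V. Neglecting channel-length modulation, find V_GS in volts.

V_GS = 1.74 V

With gate tied to drain, V_GS = V_DS ≥ V_GS − V_TN, so the device is in saturation.
k_n = μ_nC_ox · (W/L) = 1.528 mA/V².
KCL at the drain: ½ k_n (V_GS − V_TN)² = (V_DD − V_GS)/R.
Let x = V_GS − 1. Then 1.08 x² + x − 1.34 = 0, giving x = 0.744 V (positive root), so V_GS = 1.74 V.
I_D = (V_DD − V_GS)/R = (2.34 − 1.74) / 1.41 = 0.423 mA.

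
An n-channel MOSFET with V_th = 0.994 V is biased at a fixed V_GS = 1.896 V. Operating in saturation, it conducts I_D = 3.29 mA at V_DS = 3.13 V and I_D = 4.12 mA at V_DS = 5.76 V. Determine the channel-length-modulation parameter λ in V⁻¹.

λ = 0.137 V⁻¹

With V_GS fixed, I_D ∝ (1 + λ V_DS) in saturation, so I_D2/I_D1 = (1 + λ V_DS2)/(1 + λ V_DS1).
4.12/3.29 = 1.252 = (1 + 5.76 λ)/(1 + 3.13 λ).
Solving: λ (I_D1 V_DS2 − I_D2 V_DS1) = I_D2 − I_D1, so λ = (4.12 − 3.29) / (3.29 × 5.76 − 4.12 × 3.13) = 0.83 / 6.05 = 0.137 V⁻¹.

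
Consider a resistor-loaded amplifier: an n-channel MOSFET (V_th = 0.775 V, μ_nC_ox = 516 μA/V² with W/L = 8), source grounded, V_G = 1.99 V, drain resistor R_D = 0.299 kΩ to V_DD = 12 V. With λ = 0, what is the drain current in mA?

I_D = 3.05 mA

V_GS = V_G = 1.99 V, so V_ov = 1.99 − 0.775 = 1.21 V.
k_n = μ_nC_ox · (W/L) = 4.128 mA/V².
Assume saturation: I_D = ½ k_n V_ov² = 0.5 × 4.128 × 1.21² = 3.05 mA, giving V_DS = V_DD − I_D R_D = 12 − 3.05 × 0.299 = 11.1 V.
V_DS = 11.1 V ≥ V_ov = 1.21 V, confirming saturation.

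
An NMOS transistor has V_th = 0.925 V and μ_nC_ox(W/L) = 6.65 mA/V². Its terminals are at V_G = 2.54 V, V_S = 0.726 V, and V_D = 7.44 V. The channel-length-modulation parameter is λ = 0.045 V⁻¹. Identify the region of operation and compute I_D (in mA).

V_GS = V_G − V_S = 2.54 − 0.726 = 1.81 V; V_DS = V_D − V_S = 7.44 − 0.726 = 6.71 V.
V_ov = V_GS − V_th = 1.81 − 0.925 = 0.889 V.
Since V_DS = 6.71 V ≥ V_ov = 0.889 V, the device is in saturation.
I_D = ½ k_n V_ov² (1 + λ V_DS) = 0.5 × 6.65 × 0.889² × (1 + 0.045 × 6.71) = 3.42 mA.

Saturation; I_D = 3.42 mA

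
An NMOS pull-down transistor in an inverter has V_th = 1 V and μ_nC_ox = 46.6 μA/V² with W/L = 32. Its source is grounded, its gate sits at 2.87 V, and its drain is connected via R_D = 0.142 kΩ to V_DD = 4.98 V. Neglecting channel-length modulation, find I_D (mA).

V_GS = V_G = 2.87 V, so V_ov = 2.87 − 1 = 1.87 V.
k_n = μ_nC_ox · (W/L) = 1.491 mA/V².
Assume saturation: I_D = ½ k_n V_ov² = 0.5 × 1.491 × 1.87² = 2.61 mA, giving V_DS = V_DD − I_D R_D = 4.98 − 2.61 × 0.142 = 4.61 V.
V_DS = 4.61 V ≥ V_ov = 1.87 V, confirming saturation.

I_D = 2.61 mA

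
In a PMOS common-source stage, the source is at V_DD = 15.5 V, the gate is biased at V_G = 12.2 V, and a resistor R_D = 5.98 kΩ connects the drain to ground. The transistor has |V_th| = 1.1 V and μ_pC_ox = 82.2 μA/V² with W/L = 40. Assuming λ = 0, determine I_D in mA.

I_D = 2.53 mA

V_SG = V_DD − V_G = 15.5 − 12.2 = 3.3 V, so V_ov = 3.3 − 1.1 = 2.2 V.
k_p = μ_pC_ox · (W/L) = 3.288 mA/V².
Assume saturation: I_D = ½ k_p V_ov² = 0.5 × 3.288 × 2.2² = 7.96 mA, giving V_SD = V_DD − I_D R_D = 15.5 − 7.96 × 5.98 = -32.1 V.
But -32.1 V < V_ov = 2.2 V, so the device is actually in triode.
In triode I_D = k_p[V_ov V_SD − ½ V_SD²] and I_D = (V_DD − V_SD)/R_D. Equating: 9.83 V_SD² − 44.26 V_SD + 15.5 = 0, giving V_SD = 0.383 V (the root below V_ov).
I_D = (15.5 − 0.383) / 5.98 = 2.53 mA.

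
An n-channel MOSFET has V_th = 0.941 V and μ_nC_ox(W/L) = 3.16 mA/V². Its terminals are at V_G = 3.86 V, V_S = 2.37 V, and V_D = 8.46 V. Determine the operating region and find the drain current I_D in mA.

Saturation; I_D = 0.476 mA

V_GS = V_G − V_S = 3.86 − 2.37 = 1.49 V; V_DS = V_D − V_S = 8.46 − 2.37 = 6.09 V.
V_ov = V_GS − V_th = 1.49 − 0.941 = 0.549 V.
Since V_DS = 6.09 V ≥ V_ov = 0.549 V, the device is in saturation.
I_D = ½ k_n V_ov² = 0.5 × 3.16 × 0.549² = 0.476 mA.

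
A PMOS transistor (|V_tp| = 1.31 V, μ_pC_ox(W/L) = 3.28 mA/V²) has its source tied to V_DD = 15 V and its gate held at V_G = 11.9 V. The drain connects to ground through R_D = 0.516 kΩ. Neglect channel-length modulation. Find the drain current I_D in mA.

V_SG = V_DD − V_G = 15 − 11.9 = 3.1 V, so V_ov = 3.1 − 1.31 = 1.79 V.
Assume saturation: I_D = ½ k_p V_ov² = 0.5 × 3.28 × 1.79² = 5.25 mA, giving V_SD = V_DD − I_D R_D = 15 − 5.25 × 0.516 = 12.3 V.
V_SD = 12.3 V ≥ V_ov = 1.79 V, confirming saturation.

I_D = 5.25 mA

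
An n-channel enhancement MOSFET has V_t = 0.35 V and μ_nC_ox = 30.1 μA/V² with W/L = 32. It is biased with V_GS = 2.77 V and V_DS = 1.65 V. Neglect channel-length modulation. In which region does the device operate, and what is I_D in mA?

Triode; I_D = 2.53 mA

k_n = μ_nC_ox · (W/L) = 0.9632 mA/V².
V_ov = V_GS − V_t = 2.77 − 0.35 = 2.42 V.
Since V_DS = 1.65 V < V_ov = 2.42 V, the device is in the triode region.
I_D = k_n [V_ov · V_DS − ½ V_DS²] = 0.9632 × [2.42 × 1.65 − 0.5 × 1.65²] = 2.53 mA.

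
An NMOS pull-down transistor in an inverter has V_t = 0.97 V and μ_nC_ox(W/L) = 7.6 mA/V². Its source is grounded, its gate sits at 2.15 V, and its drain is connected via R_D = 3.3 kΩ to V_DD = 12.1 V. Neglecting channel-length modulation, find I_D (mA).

V_GS = V_G = 2.15 V, so V_ov = 2.15 − 0.97 = 1.18 V.
Assume saturation: I_D = ½ k_n V_ov² = 0.5 × 7.6 × 1.18² = 5.29 mA, giving V_DS = V_DD − I_D R_D = 12.1 − 5.29 × 3.3 = -5.36 V.
But -5.36 V < V_ov = 1.18 V, so the device is actually in triode.
In triode I_D = k_n[V_ov V_DS − ½ V_DS²] and I_D = (V_DD − V_DS)/R_D. Equating: 12.5 V_DS² − 30.59 V_DS + 12.1 = 0, giving V_DS = 0.497 V (the root below V_ov).
I_D = (12.1 − 0.497) / 3.3 = 3.52 mA.

I_D = 3.52 mA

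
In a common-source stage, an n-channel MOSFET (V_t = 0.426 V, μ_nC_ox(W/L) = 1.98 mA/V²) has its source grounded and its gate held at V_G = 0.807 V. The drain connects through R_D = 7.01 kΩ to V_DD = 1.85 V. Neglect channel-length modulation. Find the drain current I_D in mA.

V_GS = V_G = 0.807 V, so V_ov = 0.807 − 0.426 = 0.381 V.
Assume saturation: I_D = ½ k_n V_ov² = 0.5 × 1.98 × 0.381² = 0.144 mA, giving V_DS = V_DD − I_D R_D = 1.85 − 0.144 × 7.01 = 0.843 V.
V_DS = 0.843 V ≥ V_ov = 0.381 V, confirming saturation.

I_D = 0.144 mA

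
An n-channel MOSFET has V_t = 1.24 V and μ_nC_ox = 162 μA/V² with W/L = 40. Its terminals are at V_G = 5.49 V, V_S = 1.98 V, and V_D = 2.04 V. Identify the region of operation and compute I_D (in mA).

V_GS = V_G − V_S = 5.49 − 1.98 = 3.51 V; V_DS = V_D − V_S = 2.04 − 1.98 = 0.06 V.
k_n = μ_nC_ox · (W/L) = 6.48 mA/V².
V_ov = V_GS − V_t = 3.51 − 1.24 = 2.27 V.
Since V_DS = 0.06 V < V_ov = 2.27 V, the device is in the triode region.
I_D = k_n [V_ov · V_DS − ½ V_DS²] = 6.48 × [2.27 × 0.06 − 0.5 × 0.06²] = 0.871 mA.

Triode; I_D = 0.871 mA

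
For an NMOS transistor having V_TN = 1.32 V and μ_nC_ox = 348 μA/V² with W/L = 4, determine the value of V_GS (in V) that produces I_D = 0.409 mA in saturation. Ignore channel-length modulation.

k_n = μ_nC_ox · (W/L) = 1.392 mA/V².
In saturation I_D = ½ k_n (V_GS − V_TN)², so V_GS − V_TN = √(2 I_D / k_n) = √(2 × 0.409 / 1.392) = 0.767 V.
V_GS = 1.32 + 0.767 = 2.09 V.

V_GS = 2.09 V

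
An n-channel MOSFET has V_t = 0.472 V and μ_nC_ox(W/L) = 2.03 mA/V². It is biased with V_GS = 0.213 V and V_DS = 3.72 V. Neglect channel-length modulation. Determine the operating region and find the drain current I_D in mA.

Cutoff; I_D = 0 mA

V_GS = 0.213 V < V_t = 0.472 V, so the transistor is in cutoff.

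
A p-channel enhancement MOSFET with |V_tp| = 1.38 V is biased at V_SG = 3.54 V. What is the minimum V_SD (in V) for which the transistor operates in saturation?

V_SD,sat = 2.16 V

The boundary between triode and saturation is V_SD = V_SG − |V_tp| = V_ov.
V_ov = 3.54 − 1.38 = 2.16 V.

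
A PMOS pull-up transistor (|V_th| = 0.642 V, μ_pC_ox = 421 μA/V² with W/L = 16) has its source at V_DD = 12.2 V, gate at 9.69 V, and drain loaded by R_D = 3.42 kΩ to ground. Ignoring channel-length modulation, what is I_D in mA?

V_SG = V_DD − V_G = 12.2 − 9.69 = 2.51 V, so V_ov = 2.51 − 0.642 = 1.87 V.
k_p = μ_pC_ox · (W/L) = 6.736 mA/V².
Assume saturation: I_D = ½ k_p V_ov² = 0.5 × 6.736 × 1.87² = 11.8 mA, giving V_SD = V_DD − I_D R_D = 12.2 − 11.8 × 3.42 = -28 V.
But -28 V < V_ov = 1.87 V, so the device is actually in triode.
In triode I_D = k_p[V_ov V_SD − ½ V_SD²] and I_D = (V_DD − V_SD)/R_D. Equating: 11.5 V_SD² − 44.03 V_SD + 12.2 = 0, giving V_SD = 0.301 V (the root below V_ov).
I_D = (12.2 − 0.301) / 3.42 = 3.48 mA.

I_D = 3.48 mA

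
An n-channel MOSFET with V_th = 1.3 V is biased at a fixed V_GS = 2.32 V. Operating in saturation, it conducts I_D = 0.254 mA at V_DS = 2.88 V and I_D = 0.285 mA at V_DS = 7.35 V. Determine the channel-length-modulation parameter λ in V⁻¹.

With V_GS fixed, I_D ∝ (1 + λ V_DS) in saturation, so I_D2/I_D1 = (1 + λ V_DS2)/(1 + λ V_DS1).
0.285/0.254 = 1.122 = (1 + 7.35 λ)/(1 + 2.88 λ).
Solving: λ (I_D1 V_DS2 − I_D2 V_DS1) = I_D2 − I_D1, so λ = (0.285 − 0.254) / (0.254 × 7.35 − 0.285 × 2.88) = 0.031 / 1.05 = 0.0296 V⁻¹.

λ = 0.0296 V⁻¹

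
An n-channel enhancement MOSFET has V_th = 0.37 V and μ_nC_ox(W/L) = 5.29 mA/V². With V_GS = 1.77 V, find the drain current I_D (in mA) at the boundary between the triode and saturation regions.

At the boundary V_DS = V_ov = V_GS − V_th = 1.77 − 0.37 = 1.4 V.
I_D = ½ k_n V_ov² = 0.5 × 5.29 × 1.4² = 5.18 mA.

I_D = 5.18 mA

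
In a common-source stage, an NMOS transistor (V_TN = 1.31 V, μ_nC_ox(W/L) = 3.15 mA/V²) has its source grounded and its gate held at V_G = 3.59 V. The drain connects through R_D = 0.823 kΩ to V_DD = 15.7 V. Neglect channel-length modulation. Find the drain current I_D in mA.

V_GS = V_G = 3.59 V, so V_ov = 3.59 − 1.31 = 2.28 V.
Assume saturation: I_D = ½ k_n V_ov² = 0.5 × 3.15 × 2.28² = 8.19 mA, giving V_DS = V_DD − I_D R_D = 15.7 − 8.19 × 0.823 = 8.96 V.
V_DS = 8.96 V ≥ V_ov = 2.28 V, confirming saturation.

I_D = 8.19 mA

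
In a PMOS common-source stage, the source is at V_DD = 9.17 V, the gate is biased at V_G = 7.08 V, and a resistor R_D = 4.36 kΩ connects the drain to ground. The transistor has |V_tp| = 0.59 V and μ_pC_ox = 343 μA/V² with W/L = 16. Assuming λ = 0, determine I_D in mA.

I_D = 2.04 mA

V_SG = V_DD − V_G = 9.17 − 7.08 = 2.09 V, so V_ov = 2.09 − 0.59 = 1.5 V.
k_p = μ_pC_ox · (W/L) = 5.488 mA/V².
Assume saturation: I_D = ½ k_p V_ov² = 0.5 × 5.488 × 1.5² = 6.17 mA, giving V_SD = V_DD − I_D R_D = 9.17 − 6.17 × 4.36 = -17.7 V.
But -17.7 V < V_ov = 1.5 V, so the device is actually in triode.
In triode I_D = k_p[V_ov V_SD − ½ V_SD²] and I_D = (V_DD − V_SD)/R_D. Equating: 12 V_SD² − 36.89 V_SD + 9.17 = 0, giving V_SD = 0.273 V (the root below V_ov).
I_D = (9.17 − 0.273) / 4.36 = 2.04 mA.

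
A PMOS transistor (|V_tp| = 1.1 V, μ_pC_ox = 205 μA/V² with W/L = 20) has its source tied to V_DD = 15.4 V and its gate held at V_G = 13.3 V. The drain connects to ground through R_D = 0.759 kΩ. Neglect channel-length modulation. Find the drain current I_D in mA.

V_SG = V_DD − V_G = 15.4 − 13.3 = 2.1 V, so V_ov = 2.1 − 1.1 = 1 V.
k_p = μ_pC_ox · (W/L) = 4.1 mA/V².
Assume saturation: I_D = ½ k_p V_ov² = 0.5 × 4.1 × 1² = 2.05 mA, giving V_SD = V_DD − I_D R_D = 15.4 − 2.05 × 0.759 = 13.8 V.
V_SD = 13.8 V ≥ V_ov = 1 V, confirming saturation.

I_D = 2.05 mA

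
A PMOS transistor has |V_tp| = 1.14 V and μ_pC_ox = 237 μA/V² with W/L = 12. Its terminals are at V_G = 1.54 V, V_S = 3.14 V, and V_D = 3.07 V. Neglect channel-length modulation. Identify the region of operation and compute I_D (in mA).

Triode; I_D = 0.0846 mA

V_SG = V_S − V_G = 3.14 − 1.54 = 1.6 V; V_SD = V_S − V_D = 3.14 − 3.07 = 0.07 V.
k_p = μ_pC_ox · (W/L) = 2.844 mA/V².
V_ov = V_SG − |V_tp| = 1.6 − 1.14 = 0.46 V.
Since V_SD = 0.07 V < V_ov = 0.46 V, the device is in the triode region.
I_D = k_p [V_ov · V_SD − ½ V_SD²] = 2.844 × [0.46 × 0.07 − 0.5 × 0.07²] = 0.0846 mA.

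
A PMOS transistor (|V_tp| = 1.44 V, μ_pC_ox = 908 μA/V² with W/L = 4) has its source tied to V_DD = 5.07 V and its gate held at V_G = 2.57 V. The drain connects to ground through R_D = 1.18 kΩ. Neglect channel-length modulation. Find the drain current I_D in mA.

I_D = 2.04 mA

V_SG = V_DD − V_G = 5.07 − 2.57 = 2.5 V, so V_ov = 2.5 − 1.44 = 1.06 V.
k_p = μ_pC_ox · (W/L) = 3.632 mA/V².
Assume saturation: I_D = ½ k_p V_ov² = 0.5 × 3.632 × 1.06² = 2.04 mA, giving V_SD = V_DD − I_D R_D = 5.07 − 2.04 × 1.18 = 2.66 V.
V_SD = 2.66 V ≥ V_ov = 1.06 V, confirming saturation.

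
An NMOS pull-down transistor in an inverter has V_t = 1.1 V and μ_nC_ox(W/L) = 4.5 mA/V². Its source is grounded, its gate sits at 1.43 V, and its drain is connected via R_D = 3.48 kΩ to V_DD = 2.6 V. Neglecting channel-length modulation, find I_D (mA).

V_GS = V_G = 1.43 V, so V_ov = 1.43 − 1.1 = 0.33 V.
Assume saturation: I_D = ½ k_n V_ov² = 0.5 × 4.5 × 0.33² = 0.245 mA, giving V_DS = V_DD − I_D R_D = 2.6 − 0.245 × 3.48 = 1.75 V.
V_DS = 1.75 V ≥ V_ov = 0.33 V, confirming saturation.

I_D = 0.245 mA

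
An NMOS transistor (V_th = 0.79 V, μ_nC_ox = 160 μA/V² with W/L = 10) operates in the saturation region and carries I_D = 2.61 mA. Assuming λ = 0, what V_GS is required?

V_GS = 2.60 V

k_n = μ_nC_ox · (W/L) = 1.6 mA/V².
In saturation I_D = ½ k_n (V_GS − V_th)², so V_GS − V_th = √(2 I_D / k_n) = √(2 × 2.61 / 1.6) = 1.81 V.
V_GS = 0.79 + 1.81 = 2.6 V.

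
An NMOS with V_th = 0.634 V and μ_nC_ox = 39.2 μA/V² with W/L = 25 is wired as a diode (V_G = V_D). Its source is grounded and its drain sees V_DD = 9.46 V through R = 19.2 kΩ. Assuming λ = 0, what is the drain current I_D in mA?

I_D = 0.412 mA

With gate tied to drain, V_GS = V_DS ≥ V_GS − V_th, so the device is in saturation.
k_n = μ_nC_ox · (W/L) = 0.98 mA/V².
KCL at the drain: ½ k_n (V_GS − V_th)² = (V_DD − V_GS)/R.
Let x = V_GS − 0.634. Then 9.41 x² + x − 8.826 = 0, giving x = 0.917 V (positive root), so V_GS = 1.55 V.
I_D = (V_DD − V_GS)/R = (9.46 − 1.55) / 19.2 = 0.412 mA.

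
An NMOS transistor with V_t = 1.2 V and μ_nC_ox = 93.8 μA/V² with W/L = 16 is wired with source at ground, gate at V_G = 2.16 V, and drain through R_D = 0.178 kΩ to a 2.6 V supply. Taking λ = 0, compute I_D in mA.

I_D = 0.692 mA

V_GS = V_G = 2.16 V, so V_ov = 2.16 − 1.2 = 0.96 V.
k_n = μ_nC_ox · (W/L) = 1.501 mA/V².
Assume saturation: I_D = ½ k_n V_ov² = 0.5 × 1.501 × 0.96² = 0.692 mA, giving V_DS = V_DD − I_D R_D = 2.6 − 0.692 × 0.178 = 2.48 V.
V_DS = 2.48 V ≥ V_ov = 0.96 V, confirming saturation.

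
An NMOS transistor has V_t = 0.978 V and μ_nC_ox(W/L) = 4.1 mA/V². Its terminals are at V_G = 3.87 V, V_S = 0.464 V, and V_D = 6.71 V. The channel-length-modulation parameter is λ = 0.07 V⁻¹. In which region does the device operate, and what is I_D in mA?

V_GS = V_G − V_S = 3.87 − 0.464 = 3.41 V; V_DS = V_D − V_S = 6.71 − 0.464 = 6.25 V.
V_ov = V_GS − V_t = 3.41 − 0.978 = 2.43 V.
Since V_DS = 6.25 V ≥ V_ov = 2.43 V, the device is in saturation.
I_D = ½ k_n V_ov² (1 + λ V_DS) = 0.5 × 4.1 × 2.43² × (1 + 0.07 × 6.25) = 17.4 mA.

Saturation; I_D = 17.4 mA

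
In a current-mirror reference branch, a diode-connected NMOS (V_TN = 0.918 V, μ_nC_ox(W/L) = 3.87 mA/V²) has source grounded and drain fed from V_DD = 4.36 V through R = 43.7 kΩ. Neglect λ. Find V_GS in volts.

V_GS = 1.11 V

With gate tied to drain, V_GS = V_DS ≥ V_GS − V_TN, so the device is in saturation.
KCL at the drain: ½ k_n (V_GS − V_TN)² = (V_DD − V_GS)/R.
Let x = V_GS − 0.918. Then 84.6 x² + x − 3.442 = 0, giving x = 0.196 V (positive root), so V_GS = 1.11 V.
I_D = (V_DD − V_GS)/R = (4.36 − 1.11) / 43.7 = 0.0743 mA.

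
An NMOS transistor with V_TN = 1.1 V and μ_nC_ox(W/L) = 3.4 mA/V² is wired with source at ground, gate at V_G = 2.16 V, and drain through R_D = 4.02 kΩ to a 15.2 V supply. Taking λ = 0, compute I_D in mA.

V_GS = V_G = 2.16 V, so V_ov = 2.16 − 1.1 = 1.06 V.
Assume saturation: I_D = ½ k_n V_ov² = 0.5 × 3.4 × 1.06² = 1.91 mA, giving V_DS = V_DD − I_D R_D = 15.2 − 1.91 × 4.02 = 7.52 V.
V_DS = 7.52 V ≥ V_ov = 1.06 V, confirming saturation.

I_D = 1.91 mA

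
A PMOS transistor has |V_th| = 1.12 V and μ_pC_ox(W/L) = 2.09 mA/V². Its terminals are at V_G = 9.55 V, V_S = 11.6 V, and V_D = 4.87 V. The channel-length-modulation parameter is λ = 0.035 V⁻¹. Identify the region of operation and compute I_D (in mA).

V_SG = V_S − V_G = 11.6 − 9.55 = 2.05 V; V_SD = V_S − V_D = 11.6 − 4.87 = 6.73 V.
V_ov = V_SG − |V_th| = 2.05 − 1.12 = 0.93 V.
Since V_SD = 6.73 V ≥ V_ov = 0.93 V, the device is in saturation.
I_D = ½ k_p V_ov² (1 + λ V_SD) = 0.5 × 2.09 × 0.93² × (1 + 0.035 × 6.73) = 1.12 mA.

Saturation; I_D = 1.12 mA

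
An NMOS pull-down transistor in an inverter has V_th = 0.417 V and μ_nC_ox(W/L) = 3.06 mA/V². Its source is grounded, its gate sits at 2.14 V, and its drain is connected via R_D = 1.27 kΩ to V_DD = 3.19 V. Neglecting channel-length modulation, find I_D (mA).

V_GS = V_G = 2.14 V, so V_ov = 2.14 − 0.417 = 1.72 V.
Assume saturation: I_D = ½ k_n V_ov² = 0.5 × 3.06 × 1.72² = 4.54 mA, giving V_DS = V_DD − I_D R_D = 3.19 − 4.54 × 1.27 = -2.58 V.
But -2.58 V < V_ov = 1.72 V, so the device is actually in triode.
In triode I_D = k_n[V_ov V_DS − ½ V_DS²] and I_D = (V_DD − V_DS)/R_D. Equating: 1.94 V_DS² − 7.696 V_DS + 3.19 = 0, giving V_DS = 0.47 V (the root below V_ov).
I_D = (3.19 − 0.47) / 1.27 = 2.14 mA.

I_D = 2.14 mA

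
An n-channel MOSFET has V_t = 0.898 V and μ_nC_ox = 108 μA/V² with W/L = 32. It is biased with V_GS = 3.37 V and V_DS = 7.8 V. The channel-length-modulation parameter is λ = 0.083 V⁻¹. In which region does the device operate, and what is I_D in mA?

k_n = μ_nC_ox · (W/L) = 3.456 mA/V².
V_ov = V_GS − V_t = 3.37 − 0.898 = 2.47 V.
Since V_DS = 7.8 V ≥ V_ov = 2.47 V, the device is in saturation.
I_D = ½ k_n V_ov² (1 + λ V_DS) = 0.5 × 3.456 × 2.47² × (1 + 0.083 × 7.8) = 17.4 mA.

Saturation; I_D = 17.4 mA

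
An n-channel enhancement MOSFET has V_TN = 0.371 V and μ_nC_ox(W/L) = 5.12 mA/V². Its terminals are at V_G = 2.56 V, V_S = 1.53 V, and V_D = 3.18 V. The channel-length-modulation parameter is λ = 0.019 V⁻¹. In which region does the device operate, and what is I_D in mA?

Saturation; I_D = 1.15 mA

V_GS = V_G − V_S = 2.56 − 1.53 = 1.03 V; V_DS = V_D − V_S = 3.18 − 1.53 = 1.65 V.
V_ov = V_GS − V_TN = 1.03 − 0.371 = 0.659 V.
Since V_DS = 1.65 V ≥ V_ov = 0.659 V, the device is in saturation.
I_D = ½ k_n V_ov² (1 + λ V_DS) = 0.5 × 5.12 × 0.659² × (1 + 0.019 × 1.65) = 1.15 mA.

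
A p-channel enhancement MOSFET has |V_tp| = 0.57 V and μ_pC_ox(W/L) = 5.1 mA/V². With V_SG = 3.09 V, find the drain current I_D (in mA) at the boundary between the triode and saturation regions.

I_D = 16.2 mA

At the boundary V_SD = V_ov = V_SG − |V_tp| = 3.09 − 0.57 = 2.52 V.
I_D = ½ k_p V_ov² = 0.5 × 5.1 × 2.52² = 16.2 mA.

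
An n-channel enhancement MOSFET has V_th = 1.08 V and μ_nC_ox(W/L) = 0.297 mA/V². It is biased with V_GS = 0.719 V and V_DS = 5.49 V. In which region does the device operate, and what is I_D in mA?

V_GS = 0.719 V < V_th = 1.08 V, so the transistor is in cutoff.

Cutoff; I_D = 0 mA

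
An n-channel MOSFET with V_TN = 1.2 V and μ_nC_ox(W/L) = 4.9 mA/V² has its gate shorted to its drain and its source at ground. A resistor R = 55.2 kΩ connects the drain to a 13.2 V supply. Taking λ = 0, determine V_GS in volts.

V_GS = 1.49 V

With gate tied to drain, V_GS = V_DS ≥ V_GS − V_TN, so the device is in saturation.
KCL at the drain: ½ k_n (V_GS − V_TN)² = (V_DD − V_GS)/R.
Let x = V_GS − 1.2. Then 135 x² + x − 12 = 0, giving x = 0.294 V (positive root), so V_GS = 1.49 V.
I_D = (V_DD − V_GS)/R = (13.2 − 1.49) / 55.2 = 0.212 mA.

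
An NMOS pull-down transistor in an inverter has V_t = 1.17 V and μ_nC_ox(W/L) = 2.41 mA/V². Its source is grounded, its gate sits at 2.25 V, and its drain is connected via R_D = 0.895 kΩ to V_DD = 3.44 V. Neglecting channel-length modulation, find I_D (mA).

I_D = 1.41 mA

V_GS = V_G = 2.25 V, so V_ov = 2.25 − 1.17 = 1.08 V.
Assume saturation: I_D = ½ k_n V_ov² = 0.5 × 2.41 × 1.08² = 1.41 mA, giving V_DS = V_DD − I_D R_D = 3.44 − 1.41 × 0.895 = 2.18 V.
V_DS = 2.18 V ≥ V_ov = 1.08 V, confirming saturation.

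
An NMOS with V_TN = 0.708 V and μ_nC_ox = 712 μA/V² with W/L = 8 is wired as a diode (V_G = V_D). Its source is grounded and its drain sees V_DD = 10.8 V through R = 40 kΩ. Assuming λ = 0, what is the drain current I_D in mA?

I_D = 0.245 mA

With gate tied to drain, V_GS = V_DS ≥ V_GS − V_TN, so the device is in saturation.
k_n = μ_nC_ox · (W/L) = 5.696 mA/V².
KCL at the drain: ½ k_n (V_GS − V_TN)² = (V_DD − V_GS)/R.
Let x = V_GS − 0.708. Then 114 x² + x − 10.09 = 0, giving x = 0.293 V (positive root), so V_GS = 1 V.
I_D = (V_DD − V_GS)/R = (10.8 − 1) / 40 = 0.245 mA.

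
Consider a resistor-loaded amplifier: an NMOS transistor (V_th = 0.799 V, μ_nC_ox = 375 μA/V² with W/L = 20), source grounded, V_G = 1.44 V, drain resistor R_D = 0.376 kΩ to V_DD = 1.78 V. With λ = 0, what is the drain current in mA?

V_GS = V_G = 1.44 V, so V_ov = 1.44 − 0.799 = 0.641 V.
k_n = μ_nC_ox · (W/L) = 7.5 mA/V².
Assume saturation: I_D = ½ k_n V_ov² = 0.5 × 7.5 × 0.641² = 1.54 mA, giving V_DS = V_DD − I_D R_D = 1.78 − 1.54 × 0.376 = 1.2 V.
V_DS = 1.2 V ≥ V_ov = 0.641 V, confirming saturation.

I_D = 1.54 mA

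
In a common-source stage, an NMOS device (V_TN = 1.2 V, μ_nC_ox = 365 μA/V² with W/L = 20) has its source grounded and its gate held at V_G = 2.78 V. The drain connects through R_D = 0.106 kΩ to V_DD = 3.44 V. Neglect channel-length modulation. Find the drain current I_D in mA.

V_GS = V_G = 2.78 V, so V_ov = 2.78 − 1.2 = 1.58 V.
k_n = μ_nC_ox · (W/L) = 7.3 mA/V².
Assume saturation: I_D = ½ k_n V_ov² = 0.5 × 7.3 × 1.58² = 9.11 mA, giving V_DS = V_DD − I_D R_D = 3.44 − 9.11 × 0.106 = 2.47 V.
V_DS = 2.47 V ≥ V_ov = 1.58 V, confirming saturation.

I_D = 9.11 mA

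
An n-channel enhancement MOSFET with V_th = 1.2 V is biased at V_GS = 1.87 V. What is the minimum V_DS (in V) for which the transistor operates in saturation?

The boundary between triode and saturation is V_DS = V_GS − V_th = V_ov.
V_ov = 1.87 − 1.2 = 0.67 V.

V_DS,sat = 0.670 V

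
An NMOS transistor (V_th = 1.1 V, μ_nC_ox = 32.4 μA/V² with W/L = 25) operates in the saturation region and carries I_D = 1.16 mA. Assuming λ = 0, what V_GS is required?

k_n = μ_nC_ox · (W/L) = 0.81 mA/V².
In saturation I_D = ½ k_n (V_GS − V_th)², so V_GS − V_th = √(2 I_D / k_n) = √(2 × 1.16 / 0.81) = 1.69 V.
V_GS = 1.1 + 1.69 = 2.79 V.

V_GS = 2.79 V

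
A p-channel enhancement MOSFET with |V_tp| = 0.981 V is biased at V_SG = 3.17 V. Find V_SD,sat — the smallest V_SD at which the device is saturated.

The boundary between triode and saturation is V_SD = V_SG − |V_tp| = V_ov.
V_ov = 3.17 − 0.981 = 2.19 V.

V_SD,sat = 2.19 V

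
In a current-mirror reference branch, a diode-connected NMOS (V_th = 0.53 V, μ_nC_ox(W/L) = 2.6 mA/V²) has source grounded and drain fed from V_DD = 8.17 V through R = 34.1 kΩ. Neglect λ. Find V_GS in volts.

With gate tied to drain, V_GS = V_DS ≥ V_GS − V_th, so the device is in saturation.
KCL at the drain: ½ k_n (V_GS − V_th)² = (V_DD − V_GS)/R.
Let x = V_GS − 0.53. Then 44.3 x² + x − 7.64 = 0, giving x = 0.404 V (positive root), so V_GS = 0.934 V.
I_D = (V_DD − V_GS)/R = (8.17 − 0.934) / 34.1 = 0.212 mA.

V_GS = 0.934 V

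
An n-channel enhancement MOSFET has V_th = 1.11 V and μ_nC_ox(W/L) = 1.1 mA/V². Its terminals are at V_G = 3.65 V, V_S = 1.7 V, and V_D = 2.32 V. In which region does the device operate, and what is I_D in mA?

V_GS = V_G − V_S = 3.65 − 1.7 = 1.95 V; V_DS = V_D − V_S = 2.32 − 1.7 = 0.62 V.
V_ov = V_GS − V_th = 1.95 − 1.11 = 0.84 V.
Since V_DS = 0.62 V < V_ov = 0.84 V, the device is in the triode region.
I_D = k_n [V_ov · V_DS − ½ V_DS²] = 1.1 × [0.84 × 0.62 − 0.5 × 0.62²] = 0.361 mA.

Triode; I_D = 0.361 mA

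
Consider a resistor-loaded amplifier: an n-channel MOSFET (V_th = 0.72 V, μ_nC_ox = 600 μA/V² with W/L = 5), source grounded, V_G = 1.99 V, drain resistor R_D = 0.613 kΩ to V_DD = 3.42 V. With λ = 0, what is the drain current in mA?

V_GS = V_G = 1.99 V, so V_ov = 1.99 − 0.72 = 1.27 V.
k_n = μ_nC_ox · (W/L) = 3 mA/V².
Assume saturation: I_D = ½ k_n V_ov² = 0.5 × 3 × 1.27² = 2.42 mA, giving V_DS = V_DD − I_D R_D = 3.42 − 2.42 × 0.613 = 1.94 V.
V_DS = 1.94 V ≥ V_ov = 1.27 V, confirming saturation.

I_D = 2.42 mA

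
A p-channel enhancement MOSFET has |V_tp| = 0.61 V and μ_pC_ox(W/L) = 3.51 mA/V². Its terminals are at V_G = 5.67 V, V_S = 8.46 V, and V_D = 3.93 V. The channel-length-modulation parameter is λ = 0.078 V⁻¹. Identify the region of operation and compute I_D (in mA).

V_SG = V_S − V_G = 8.46 − 5.67 = 2.79 V; V_SD = V_S − V_D = 8.46 − 3.93 = 4.53 V.
V_ov = V_SG − |V_tp| = 2.79 − 0.61 = 2.18 V.
Since V_SD = 4.53 V ≥ V_ov = 2.18 V, the device is in saturation.
I_D = ½ k_p V_ov² (1 + λ V_SD) = 0.5 × 3.51 × 2.18² × (1 + 0.078 × 4.53) = 11.3 mA.

Saturation; I_D = 11.3 mA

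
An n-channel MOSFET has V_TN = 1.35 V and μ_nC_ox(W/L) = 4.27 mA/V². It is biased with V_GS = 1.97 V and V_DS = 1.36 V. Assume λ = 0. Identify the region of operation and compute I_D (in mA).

V_ov = V_GS − V_TN = 1.97 − 1.35 = 0.62 V.
Since V_DS = 1.36 V ≥ V_ov = 0.62 V, the device is in saturation.
I_D = ½ k_n V_ov² = 0.5 × 4.27 × 0.62² = 0.821 mA.

Saturation; I_D = 0.821 mA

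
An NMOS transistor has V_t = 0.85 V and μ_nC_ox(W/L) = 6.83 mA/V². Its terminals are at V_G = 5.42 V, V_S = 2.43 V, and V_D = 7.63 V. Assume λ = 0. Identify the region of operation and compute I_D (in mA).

V_GS = V_G − V_S = 5.42 − 2.43 = 2.99 V; V_DS = V_D − V_S = 7.63 − 2.43 = 5.2 V.
V_ov = V_GS − V_t = 2.99 − 0.85 = 2.14 V.
Since V_DS = 5.2 V ≥ V_ov = 2.14 V, the device is in saturation.
I_D = ½ k_n V_ov² = 0.5 × 6.83 × 2.14² = 15.6 mA.

Saturation; I_D = 15.6 mA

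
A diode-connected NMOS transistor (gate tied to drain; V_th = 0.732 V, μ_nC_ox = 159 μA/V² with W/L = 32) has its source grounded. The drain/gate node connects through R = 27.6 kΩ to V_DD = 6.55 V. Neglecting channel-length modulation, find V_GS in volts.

With gate tied to drain, V_GS = V_DS ≥ V_GS − V_th, so the device is in saturation.
k_n = μ_nC_ox · (W/L) = 5.088 mA/V².
KCL at the drain: ½ k_n (V_GS − V_th)² = (V_DD − V_GS)/R.
Let x = V_GS − 0.732. Then 70.2 x² + x − 5.818 = 0, giving x = 0.281 V (positive root), so V_GS = 1.01 V.
I_D = (V_DD − V_GS)/R = (6.55 − 1.01) / 27.6 = 0.201 mA.

V_GS = 1.01 V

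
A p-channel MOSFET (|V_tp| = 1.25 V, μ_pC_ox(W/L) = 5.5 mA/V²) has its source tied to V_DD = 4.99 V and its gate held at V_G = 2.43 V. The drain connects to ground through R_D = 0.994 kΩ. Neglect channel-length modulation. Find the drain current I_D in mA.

I_D = 4.16 mA

V_SG = V_DD − V_G = 4.99 − 2.43 = 2.56 V, so V_ov = 2.56 − 1.25 = 1.31 V.
Assume saturation: I_D = ½ k_p V_ov² = 0.5 × 5.5 × 1.31² = 4.72 mA, giving V_SD = V_DD − I_D R_D = 4.99 − 4.72 × 0.994 = 0.299 V.
But 0.299 V < V_ov = 1.31 V, so the device is actually in triode.
In triode I_D = k_p[V_ov V_SD − ½ V_SD²] and I_D = (V_DD − V_SD)/R_D. Equating: 2.73 V_SD² − 8.162 V_SD + 4.99 = 0, giving V_SD = 0.858 V (the root below V_ov).
I_D = (4.99 − 0.858) / 0.994 = 4.16 mA.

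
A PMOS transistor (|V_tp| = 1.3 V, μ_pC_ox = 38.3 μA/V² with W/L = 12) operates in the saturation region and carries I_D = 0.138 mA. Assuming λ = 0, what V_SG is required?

V_SG = 2.07 V

k_p = μ_pC_ox · (W/L) = 0.4596 mA/V².
In saturation I_D = ½ k_p (V_SG − |V_tp|)², so V_SG − |V_tp| = √(2 I_D / k_p) = √(2 × 0.138 / 0.4596) = 0.775 V.
V_SG = 1.3 + 0.775 = 2.07 V.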